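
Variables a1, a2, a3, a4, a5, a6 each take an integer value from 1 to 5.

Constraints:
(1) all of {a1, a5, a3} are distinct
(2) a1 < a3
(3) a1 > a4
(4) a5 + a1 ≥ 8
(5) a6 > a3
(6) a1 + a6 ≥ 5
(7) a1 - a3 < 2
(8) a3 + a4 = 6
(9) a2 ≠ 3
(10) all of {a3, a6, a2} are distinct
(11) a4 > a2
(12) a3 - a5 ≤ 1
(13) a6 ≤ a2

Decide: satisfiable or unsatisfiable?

Constraints 2, 3, 5, 11, and 13 give a3 < a6, a6 ≤ a2, a2 < a4, a4 < a1, a1 < a3. Chaining: a3 < a6 ≤ a2 < a4 < a1 < a3, which forces a3 < a3 — impossible.

Unsatisfiable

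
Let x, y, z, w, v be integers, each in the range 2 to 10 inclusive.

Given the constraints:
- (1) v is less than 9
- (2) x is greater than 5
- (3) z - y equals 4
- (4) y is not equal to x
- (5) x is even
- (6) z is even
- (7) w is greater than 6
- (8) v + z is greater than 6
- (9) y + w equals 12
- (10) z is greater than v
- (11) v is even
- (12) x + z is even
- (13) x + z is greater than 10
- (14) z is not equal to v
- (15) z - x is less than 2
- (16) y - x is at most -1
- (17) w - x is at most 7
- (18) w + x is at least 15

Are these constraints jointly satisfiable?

One satisfying assignment is x = 6, y = 2, z = 6, w = 10, v = 2.
For the less obvious constraints — constraint 3: z - y = 4; constraint 8: v + z = 8 — and the others hold by inspection.

Satisfiable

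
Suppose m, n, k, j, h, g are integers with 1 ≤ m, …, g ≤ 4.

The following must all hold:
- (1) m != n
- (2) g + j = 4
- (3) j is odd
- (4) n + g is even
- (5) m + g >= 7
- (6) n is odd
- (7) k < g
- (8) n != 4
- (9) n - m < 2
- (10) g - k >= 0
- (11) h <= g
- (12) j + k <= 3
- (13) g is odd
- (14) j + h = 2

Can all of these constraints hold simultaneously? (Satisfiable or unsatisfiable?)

Satisfiable

Try m = 4, n = 3, k = 1, j = 1, h = 1, g = 3.
Check constraint 2: g + j = 4; constraint 5: m + g = 7; constraint 9: n - m = -1. The remaining constraints are straightforward to verify.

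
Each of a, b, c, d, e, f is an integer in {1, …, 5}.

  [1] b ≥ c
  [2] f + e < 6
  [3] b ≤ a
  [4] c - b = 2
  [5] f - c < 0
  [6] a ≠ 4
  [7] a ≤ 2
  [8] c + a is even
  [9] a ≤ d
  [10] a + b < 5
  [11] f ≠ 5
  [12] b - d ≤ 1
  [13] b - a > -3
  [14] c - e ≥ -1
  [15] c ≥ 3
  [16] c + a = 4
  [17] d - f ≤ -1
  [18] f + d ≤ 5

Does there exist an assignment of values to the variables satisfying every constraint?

From constraints 1 and 15: b ≥ c and c ≥ 3, so b ≥ 3. From constraints 3 and 7: b ≤ a and a ≤ 2, so b ≤ 2. But 2 < 3, so no value of b works.

Unsatisfiable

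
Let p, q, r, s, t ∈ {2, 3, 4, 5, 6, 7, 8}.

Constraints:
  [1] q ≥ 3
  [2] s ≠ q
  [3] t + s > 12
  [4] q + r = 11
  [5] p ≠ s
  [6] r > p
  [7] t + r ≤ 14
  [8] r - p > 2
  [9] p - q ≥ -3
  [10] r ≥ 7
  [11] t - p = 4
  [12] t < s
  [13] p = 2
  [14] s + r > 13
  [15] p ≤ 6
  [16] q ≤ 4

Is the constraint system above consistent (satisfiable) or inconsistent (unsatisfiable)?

Setting (p, q, r, s, t) = (2, 4, 7, 7, 6) satisfies everything: constraint 3: t + s = 13; constraint 4: q + r = 11, and the others follow.

Satisfiable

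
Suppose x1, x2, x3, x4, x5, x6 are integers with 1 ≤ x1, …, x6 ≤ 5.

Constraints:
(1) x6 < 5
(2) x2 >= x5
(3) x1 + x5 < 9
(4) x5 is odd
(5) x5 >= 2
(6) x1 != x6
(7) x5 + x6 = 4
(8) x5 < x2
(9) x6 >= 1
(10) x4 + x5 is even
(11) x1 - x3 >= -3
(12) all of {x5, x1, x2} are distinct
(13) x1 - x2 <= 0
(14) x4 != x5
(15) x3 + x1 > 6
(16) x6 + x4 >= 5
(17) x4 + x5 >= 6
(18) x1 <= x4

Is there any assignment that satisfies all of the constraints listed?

Setting (x1, x2, x3, x4, x5, x6) = (4, 5, 5, 5, 3, 1) satisfies everything: constraint 3: x1 + x5 = 7; constraint 7: x5 + x6 = 4, and the others follow.

Satisfiable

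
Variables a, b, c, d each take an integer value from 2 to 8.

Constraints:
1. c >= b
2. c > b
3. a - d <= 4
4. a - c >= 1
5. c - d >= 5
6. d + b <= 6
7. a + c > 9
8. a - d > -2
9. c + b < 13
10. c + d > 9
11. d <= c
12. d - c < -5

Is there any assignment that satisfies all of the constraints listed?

Constraints 3, 4, and 5 give c − d ≥ 5, d − a ≥ -4, a − c ≥ 1.
Adding all 3 inequalities: the left sides telescope to 0, and the right sides sum to 5 + (-4) + 1 = 2. So 0 ≥ 2, which is false.

Unsatisfiable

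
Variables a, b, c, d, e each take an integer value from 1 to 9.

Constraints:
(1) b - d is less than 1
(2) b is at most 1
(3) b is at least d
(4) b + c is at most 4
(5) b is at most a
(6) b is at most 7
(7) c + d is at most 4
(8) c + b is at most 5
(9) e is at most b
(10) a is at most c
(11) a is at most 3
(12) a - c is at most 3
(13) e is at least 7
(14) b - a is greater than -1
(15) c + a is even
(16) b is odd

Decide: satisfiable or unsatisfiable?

Unsatisfiable

From constraints 9 and 13: b ≥ e and e ≥ 7, so b ≥ 7. From constraints 5 and 11: b ≤ a and a ≤ 3, so b ≤ 3. But 3 < 7, so no value of b works.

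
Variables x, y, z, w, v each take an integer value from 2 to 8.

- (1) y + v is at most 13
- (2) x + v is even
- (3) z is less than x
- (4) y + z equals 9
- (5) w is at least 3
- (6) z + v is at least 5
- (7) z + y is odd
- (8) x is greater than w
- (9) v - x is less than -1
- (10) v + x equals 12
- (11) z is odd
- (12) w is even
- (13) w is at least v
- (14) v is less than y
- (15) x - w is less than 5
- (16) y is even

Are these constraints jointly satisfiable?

Satisfiable

Try x = 8, y = 6, z = 3, w = 4, v = 4.
Check constraint 1: y + v = 10; constraint 4: y + z = 9; constraint 6: z + v = 7. The remaining constraints are straightforward to verify.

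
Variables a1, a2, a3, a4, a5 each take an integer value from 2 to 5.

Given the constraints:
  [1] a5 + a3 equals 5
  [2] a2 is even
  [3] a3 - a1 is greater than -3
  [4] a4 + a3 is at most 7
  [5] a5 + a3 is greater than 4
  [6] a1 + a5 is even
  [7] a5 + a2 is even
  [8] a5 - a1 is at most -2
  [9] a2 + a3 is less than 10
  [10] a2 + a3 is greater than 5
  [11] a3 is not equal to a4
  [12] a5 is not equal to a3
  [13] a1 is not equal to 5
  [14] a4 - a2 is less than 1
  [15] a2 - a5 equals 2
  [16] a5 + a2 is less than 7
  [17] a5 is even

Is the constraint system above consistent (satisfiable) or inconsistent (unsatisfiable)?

Satisfiable

The assignment a1 = 4, a2 = 4, a3 = 3, a4 = 2, a5 = 2 works:
  constraint 1 holds since a5 + a3 = 5.
  constraint 3 holds since a3 - a1 = -1.
The rest check out directly.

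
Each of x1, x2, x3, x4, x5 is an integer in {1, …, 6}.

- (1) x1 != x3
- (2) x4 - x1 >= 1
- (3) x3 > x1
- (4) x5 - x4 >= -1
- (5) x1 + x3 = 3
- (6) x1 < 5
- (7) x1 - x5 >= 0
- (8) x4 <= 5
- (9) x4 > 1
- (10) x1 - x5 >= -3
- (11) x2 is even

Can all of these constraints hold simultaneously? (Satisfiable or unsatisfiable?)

Try x1 = 1, x2 = 4, x3 = 2, x4 = 2, x5 = 1.
Check constraint 2: x4 - x1 = 1; constraint 4: x5 - x4 = -1; constraint 5: x1 + x3 = 3. The remaining constraints are straightforward to verify.

Satisfiable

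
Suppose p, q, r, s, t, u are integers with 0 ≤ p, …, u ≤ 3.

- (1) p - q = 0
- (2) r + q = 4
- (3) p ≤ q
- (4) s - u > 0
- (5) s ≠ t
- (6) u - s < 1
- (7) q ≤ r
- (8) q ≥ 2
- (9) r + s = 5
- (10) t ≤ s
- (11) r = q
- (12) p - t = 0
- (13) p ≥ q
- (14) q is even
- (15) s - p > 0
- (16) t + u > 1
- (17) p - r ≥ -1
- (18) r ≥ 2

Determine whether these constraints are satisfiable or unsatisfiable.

Try p = 2, q = 2, r = 2, s = 3, t = 2, u = 2.
Check constraint 1: p - q = 0; constraint 2: r + q = 4. The remaining constraints are straightforward to verify.

Satisfiable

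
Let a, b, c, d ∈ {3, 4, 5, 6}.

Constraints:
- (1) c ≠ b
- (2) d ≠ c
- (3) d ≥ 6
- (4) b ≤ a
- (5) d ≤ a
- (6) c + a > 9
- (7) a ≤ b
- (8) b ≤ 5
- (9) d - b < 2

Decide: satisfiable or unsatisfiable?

Unsatisfiable

From constraints 3 and 5: a ≥ d and d ≥ 6, so a ≥ 6. From constraints 7 and 8: a ≤ b and b ≤ 5, so a ≤ 5. But 5 < 6, so no value of a works.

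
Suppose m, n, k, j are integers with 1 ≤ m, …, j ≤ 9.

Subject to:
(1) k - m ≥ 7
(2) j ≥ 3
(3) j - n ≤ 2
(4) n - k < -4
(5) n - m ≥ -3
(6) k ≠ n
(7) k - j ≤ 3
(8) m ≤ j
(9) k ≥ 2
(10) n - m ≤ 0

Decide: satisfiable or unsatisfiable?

Unsatisfiable

Constraints 1, 3, 7, and 10 give k − m ≥ 7, m − n ≥ 0, n − j ≥ -2, j − k ≥ -3.
Adding all 4 inequalities: the left sides telescope to 0, and the right sides sum to 7 + 0 + (-2) + (-3) = 2. So 0 ≥ 2, which is false.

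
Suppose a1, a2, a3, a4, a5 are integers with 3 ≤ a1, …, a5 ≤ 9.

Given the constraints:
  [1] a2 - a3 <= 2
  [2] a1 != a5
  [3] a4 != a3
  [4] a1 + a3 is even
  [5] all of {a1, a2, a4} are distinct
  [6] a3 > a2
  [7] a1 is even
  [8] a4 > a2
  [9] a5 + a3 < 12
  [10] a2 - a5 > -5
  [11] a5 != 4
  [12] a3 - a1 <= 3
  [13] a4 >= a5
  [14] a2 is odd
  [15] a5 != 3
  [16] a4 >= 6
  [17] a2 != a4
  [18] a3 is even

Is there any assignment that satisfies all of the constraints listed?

Take a1 = 4, a2 = 3, a3 = 4, a4 = 6, a5 = 6. Then constraint 1: a2 - a3 = -1; constraint 9: a5 + a3 = 10, and every other listed constraint is also met.

Satisfiable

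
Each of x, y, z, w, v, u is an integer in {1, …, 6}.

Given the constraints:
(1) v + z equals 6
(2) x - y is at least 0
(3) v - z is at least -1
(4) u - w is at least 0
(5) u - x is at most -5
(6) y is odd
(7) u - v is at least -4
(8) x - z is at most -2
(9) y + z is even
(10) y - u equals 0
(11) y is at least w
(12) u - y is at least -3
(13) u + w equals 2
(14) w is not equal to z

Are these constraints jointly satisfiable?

Constraints 3, 5, 7, and 8 give u − v ≥ -4, v − z ≥ -1, z − x ≥ 2, x − u ≥ 5.
Adding all 4 inequalities: the left sides telescope to 0, and the right sides sum to (-4) + (-1) + 2 + 5 = 2. So 0 ≥ 2, which is false.

Unsatisfiable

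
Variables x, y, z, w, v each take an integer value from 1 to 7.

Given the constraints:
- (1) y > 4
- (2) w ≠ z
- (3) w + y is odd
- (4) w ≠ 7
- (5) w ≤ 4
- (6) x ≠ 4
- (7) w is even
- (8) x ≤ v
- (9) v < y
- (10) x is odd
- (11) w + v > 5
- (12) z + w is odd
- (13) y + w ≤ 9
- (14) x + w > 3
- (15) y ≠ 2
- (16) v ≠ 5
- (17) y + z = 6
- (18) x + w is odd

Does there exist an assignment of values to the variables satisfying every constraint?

Satisfiable

The assignment x = 1, y = 5, z = 1, w = 4, v = 2 works:
  constraint 11 holds since w + v = 6.
  constraint 13 holds since y + w = 9.
The rest check out directly.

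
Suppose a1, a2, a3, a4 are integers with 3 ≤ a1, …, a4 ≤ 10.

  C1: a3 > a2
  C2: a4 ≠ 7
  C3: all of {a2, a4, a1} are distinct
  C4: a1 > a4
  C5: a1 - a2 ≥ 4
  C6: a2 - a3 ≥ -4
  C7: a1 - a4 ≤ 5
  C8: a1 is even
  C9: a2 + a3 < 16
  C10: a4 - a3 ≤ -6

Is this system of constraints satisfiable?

Constraints 5, 6, 7, and 10 give a3 − a4 ≥ 6, a4 − a1 ≥ -5, a1 − a2 ≥ 4, a2 − a3 ≥ -4.
Adding all 4 inequalities: the left sides telescope to 0, and the right sides sum to 6 + (-5) + 4 + (-4) = 1. So 0 ≥ 1, which is false.

Unsatisfiable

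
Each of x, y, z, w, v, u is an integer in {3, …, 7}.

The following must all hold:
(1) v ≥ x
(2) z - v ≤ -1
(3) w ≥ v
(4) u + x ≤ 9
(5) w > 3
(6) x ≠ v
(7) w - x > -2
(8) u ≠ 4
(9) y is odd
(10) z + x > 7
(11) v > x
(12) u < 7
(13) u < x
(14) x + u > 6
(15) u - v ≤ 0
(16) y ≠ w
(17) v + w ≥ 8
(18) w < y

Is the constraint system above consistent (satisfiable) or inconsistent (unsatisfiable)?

Take x = 4, y = 7, z = 4, w = 5, v = 5, u = 3. Then constraint 2: z - v = -1; constraint 4: u + x = 7; constraint 7: w - x = 1, and every other listed constraint is also met.

Satisfiable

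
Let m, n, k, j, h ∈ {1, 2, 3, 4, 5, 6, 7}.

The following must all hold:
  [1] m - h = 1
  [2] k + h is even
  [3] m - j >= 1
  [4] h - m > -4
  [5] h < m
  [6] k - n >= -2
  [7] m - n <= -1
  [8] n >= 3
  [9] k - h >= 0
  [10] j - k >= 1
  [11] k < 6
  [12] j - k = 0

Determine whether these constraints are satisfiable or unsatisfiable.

Constraints 3, 6, 7, and 10 give m − j ≥ 1, j − k ≥ 1, k − n ≥ -2, n − m ≥ 1.
Adding all 4 inequalities: the left sides telescope to 0, and the right sides sum to 1 + 1 + (-2) + 1 = 1. So 0 ≥ 1, which is false.

Unsatisfiable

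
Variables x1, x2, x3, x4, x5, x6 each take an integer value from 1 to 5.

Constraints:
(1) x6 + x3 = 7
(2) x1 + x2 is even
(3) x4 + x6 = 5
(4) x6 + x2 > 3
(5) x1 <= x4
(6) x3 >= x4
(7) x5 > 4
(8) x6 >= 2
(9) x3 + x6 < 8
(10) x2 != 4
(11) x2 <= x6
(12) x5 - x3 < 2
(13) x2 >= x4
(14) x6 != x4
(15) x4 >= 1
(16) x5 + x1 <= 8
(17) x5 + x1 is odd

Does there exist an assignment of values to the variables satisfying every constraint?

The assignment x1 = 2, x2 = 2, x3 = 4, x4 = 2, x5 = 5, x6 = 3 works:
  constraint 1 holds since x6 + x3 = 7.
  constraint 3 holds since x4 + x6 = 5.
  constraint 4 holds since x6 + x2 = 5.
The rest check out directly.

Satisfiable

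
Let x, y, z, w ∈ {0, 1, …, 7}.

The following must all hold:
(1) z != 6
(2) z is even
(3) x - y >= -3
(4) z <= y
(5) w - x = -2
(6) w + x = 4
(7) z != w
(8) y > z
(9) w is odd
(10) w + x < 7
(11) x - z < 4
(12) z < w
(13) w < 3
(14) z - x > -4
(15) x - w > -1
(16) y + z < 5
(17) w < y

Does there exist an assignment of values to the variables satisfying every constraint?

Satisfiable

Setting (x, y, z, w) = (3, 3, 0, 1) satisfies everything: constraint 3: x - y = 0; constraint 5: w - x = -2; constraint 6: w + x = 4, and the others follow.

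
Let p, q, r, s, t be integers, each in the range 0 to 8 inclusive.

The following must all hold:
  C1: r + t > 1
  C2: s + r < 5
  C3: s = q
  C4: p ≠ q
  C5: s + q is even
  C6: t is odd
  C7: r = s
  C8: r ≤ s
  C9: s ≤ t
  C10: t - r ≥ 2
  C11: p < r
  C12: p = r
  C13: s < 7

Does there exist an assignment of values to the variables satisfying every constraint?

Unsatisfiable

From constraints 3, 7, and 12, p = r = s = q, so p = q. But constraint 4 says p ≠ q. Contradiction.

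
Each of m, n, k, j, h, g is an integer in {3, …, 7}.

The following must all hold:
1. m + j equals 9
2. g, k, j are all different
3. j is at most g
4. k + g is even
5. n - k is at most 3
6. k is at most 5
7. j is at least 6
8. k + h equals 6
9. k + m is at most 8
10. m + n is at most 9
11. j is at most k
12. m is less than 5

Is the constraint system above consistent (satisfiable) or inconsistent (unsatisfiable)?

From constraint 7: j ≥ 6. From constraints 6 and 11: j ≤ k and k ≤ 5, so j ≤ 5. But 5 < 6, so no value of j works.

Unsatisfiable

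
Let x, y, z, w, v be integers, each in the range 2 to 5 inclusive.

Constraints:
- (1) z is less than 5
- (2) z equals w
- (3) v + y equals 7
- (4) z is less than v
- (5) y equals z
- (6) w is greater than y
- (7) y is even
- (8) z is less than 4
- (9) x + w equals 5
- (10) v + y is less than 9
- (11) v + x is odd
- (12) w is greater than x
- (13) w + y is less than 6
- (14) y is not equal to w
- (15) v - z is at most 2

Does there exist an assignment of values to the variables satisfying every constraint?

Unsatisfiable

From constraints 2 and 5, y = z = w, so y = w. But constraint 14 says y ≠ w. Contradiction.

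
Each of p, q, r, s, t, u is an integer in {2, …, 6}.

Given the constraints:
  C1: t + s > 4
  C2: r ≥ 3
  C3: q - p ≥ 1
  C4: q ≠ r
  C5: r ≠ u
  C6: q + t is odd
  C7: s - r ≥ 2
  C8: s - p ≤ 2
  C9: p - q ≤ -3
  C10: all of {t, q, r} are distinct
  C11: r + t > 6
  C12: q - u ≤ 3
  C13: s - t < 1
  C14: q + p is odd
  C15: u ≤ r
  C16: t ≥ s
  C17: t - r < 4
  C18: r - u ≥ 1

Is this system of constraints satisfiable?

Unsatisfiable

Constraints 7, 8, 9, 12, and 18 give u − q ≥ -3, q − p ≥ 3, p − s ≥ -2, s − r ≥ 2, r − u ≥ 1.
Adding all 5 inequalities: the left sides telescope to 0, and the right sides sum to (-3) + 3 + (-2) + 2 + 1 = 1. So 0 ≥ 1, which is false.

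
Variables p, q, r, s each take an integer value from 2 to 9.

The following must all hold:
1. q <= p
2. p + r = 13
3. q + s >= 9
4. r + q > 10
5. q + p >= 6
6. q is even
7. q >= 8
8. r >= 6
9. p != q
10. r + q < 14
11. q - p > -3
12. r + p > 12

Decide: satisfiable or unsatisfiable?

From constraints 1 and 7: p ≥ q ≥ 8. From constraint 8: r ≥ 6. Hence p + r ≥ 14. But constraint 2 requires p + r = 13, and 13 < 14. Contradiction.

Unsatisfiable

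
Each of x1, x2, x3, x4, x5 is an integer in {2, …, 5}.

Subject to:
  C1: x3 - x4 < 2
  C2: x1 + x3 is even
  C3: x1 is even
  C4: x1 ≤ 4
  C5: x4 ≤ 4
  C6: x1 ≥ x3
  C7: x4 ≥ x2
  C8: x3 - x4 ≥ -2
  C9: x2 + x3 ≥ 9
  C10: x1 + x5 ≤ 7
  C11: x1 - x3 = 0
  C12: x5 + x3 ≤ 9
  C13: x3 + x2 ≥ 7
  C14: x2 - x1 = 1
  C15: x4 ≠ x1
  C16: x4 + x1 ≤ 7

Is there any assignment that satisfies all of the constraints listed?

From constraints 5 and 7: x2 ≤ x4 ≤ 4. From constraints 4 and 6: x3 ≤ x1 ≤ 4. Hence x2 + x3 ≤ 8. But constraint 9 requires x2 + x3 ≥ 9, and 9 > 8. Contradiction.

Unsatisfiable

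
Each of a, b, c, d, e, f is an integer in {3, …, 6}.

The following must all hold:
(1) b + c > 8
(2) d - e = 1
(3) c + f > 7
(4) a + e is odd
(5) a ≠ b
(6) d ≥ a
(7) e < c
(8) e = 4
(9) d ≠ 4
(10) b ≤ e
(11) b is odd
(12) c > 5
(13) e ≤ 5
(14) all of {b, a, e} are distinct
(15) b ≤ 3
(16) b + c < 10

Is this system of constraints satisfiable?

Try a = 5, b = 3, c = 6, d = 5, e = 4, f = 4.
Check constraint 1: b + c = 9; constraint 2: d - e = 1; constraint 3: c + f = 10. The remaining constraints are straightforward to verify.

Satisfiable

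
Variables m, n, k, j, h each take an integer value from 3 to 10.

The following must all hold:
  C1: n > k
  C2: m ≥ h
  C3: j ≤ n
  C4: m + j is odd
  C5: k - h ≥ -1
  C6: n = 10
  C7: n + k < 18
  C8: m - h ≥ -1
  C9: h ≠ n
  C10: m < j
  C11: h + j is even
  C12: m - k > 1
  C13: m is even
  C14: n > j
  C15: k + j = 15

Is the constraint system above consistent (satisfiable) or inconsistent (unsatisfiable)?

Satisfiable

Take m = 8, n = 10, k = 6, j = 9, h = 7. Then constraint 5: k - h = -1; constraint 7: n + k = 16; constraint 8: m - h = 1, and every other listed constraint is also met.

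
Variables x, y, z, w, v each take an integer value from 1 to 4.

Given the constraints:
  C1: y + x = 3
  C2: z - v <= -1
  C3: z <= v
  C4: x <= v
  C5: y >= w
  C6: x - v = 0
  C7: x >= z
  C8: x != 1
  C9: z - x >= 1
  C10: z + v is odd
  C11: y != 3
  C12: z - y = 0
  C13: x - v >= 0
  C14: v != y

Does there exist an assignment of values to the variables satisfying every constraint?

Constraints 2, 9, and 13 give v − z ≥ 1, z − x ≥ 1, x − v ≥ 0.
Adding all 3 inequalities: the left sides telescope to 0, and the right sides sum to 1 + 1 + 0 = 2. So 0 ≥ 2, which is false.

Unsatisfiable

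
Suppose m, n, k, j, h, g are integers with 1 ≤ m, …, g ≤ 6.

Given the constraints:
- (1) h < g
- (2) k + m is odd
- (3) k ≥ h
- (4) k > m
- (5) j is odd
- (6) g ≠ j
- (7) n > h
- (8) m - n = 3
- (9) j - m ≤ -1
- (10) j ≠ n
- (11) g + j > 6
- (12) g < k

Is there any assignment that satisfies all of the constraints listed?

Take m = 5, n = 2, k = 6, j = 3, h = 1, g = 4. Then constraint 8: m - n = 3; constraint 9: j - m = -2; constraint 11: g + j = 7, and every other listed constraint is also met.

Satisfiable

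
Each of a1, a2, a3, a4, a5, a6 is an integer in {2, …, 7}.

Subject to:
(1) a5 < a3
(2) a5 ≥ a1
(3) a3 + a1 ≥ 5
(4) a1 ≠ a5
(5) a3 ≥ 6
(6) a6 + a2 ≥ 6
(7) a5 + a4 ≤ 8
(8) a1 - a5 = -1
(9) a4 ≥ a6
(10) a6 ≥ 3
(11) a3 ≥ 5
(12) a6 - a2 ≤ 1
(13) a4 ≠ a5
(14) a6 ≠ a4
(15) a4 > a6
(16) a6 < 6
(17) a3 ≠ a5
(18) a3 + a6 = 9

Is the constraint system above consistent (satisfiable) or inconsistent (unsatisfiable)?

Setting (a1, a2, a3, a4, a5, a6) = (2, 3, 6, 5, 3, 3) satisfies everything: constraint 3: a3 + a1 = 8; constraint 6: a6 + a2 = 6, and the others follow.

Satisfiable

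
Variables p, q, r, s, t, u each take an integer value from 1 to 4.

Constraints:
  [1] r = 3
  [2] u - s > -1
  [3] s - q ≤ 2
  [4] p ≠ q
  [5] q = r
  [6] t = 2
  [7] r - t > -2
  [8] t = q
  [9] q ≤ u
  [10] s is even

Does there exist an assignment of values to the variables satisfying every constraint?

Unsatisfiable

Constraint 6 fixes t = 2 and constraint 1 fixes r = 3. Constraints 5 and 8 give t = q = r, so t = r. But 2 ≠ 3 — contradiction.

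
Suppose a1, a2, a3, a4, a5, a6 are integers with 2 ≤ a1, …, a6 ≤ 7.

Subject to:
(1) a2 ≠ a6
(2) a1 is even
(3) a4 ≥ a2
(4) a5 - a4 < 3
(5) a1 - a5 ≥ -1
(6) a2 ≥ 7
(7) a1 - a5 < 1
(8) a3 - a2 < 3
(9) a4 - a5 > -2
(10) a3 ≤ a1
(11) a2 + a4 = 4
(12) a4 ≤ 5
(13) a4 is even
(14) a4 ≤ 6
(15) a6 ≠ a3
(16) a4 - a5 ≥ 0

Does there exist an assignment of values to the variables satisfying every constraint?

Unsatisfiable

From constraints 3 and 6: a4 ≥ a2 and a2 ≥ 7, so a4 ≥ 7. From constraint 14: a4 ≤ 6. But 6 < 7, so no value of a4 works.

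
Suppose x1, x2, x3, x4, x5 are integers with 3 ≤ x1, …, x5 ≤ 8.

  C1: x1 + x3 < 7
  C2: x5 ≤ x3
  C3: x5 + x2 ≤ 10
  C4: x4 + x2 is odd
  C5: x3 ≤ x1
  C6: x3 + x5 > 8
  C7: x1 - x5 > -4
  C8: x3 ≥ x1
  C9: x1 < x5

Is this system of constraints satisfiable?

Constraints 2, 5, and 9 give x3 ≤ x1, x1 < x5, x5 ≤ x3. Chaining: x3 ≤ x1 < x5 ≤ x3, which forces x3 < x3 — impossible.

Unsatisfiable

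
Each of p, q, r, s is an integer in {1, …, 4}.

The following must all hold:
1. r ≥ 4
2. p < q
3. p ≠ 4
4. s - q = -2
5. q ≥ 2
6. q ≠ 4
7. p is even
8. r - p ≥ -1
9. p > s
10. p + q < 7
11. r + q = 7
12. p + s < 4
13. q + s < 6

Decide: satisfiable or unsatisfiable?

Setting (p, q, r, s) = (2, 3, 4, 1) satisfies everything: constraint 4: s - q = -2; constraint 8: r - p = 2; constraint 10: p + q = 5, and the others follow.

Satisfiable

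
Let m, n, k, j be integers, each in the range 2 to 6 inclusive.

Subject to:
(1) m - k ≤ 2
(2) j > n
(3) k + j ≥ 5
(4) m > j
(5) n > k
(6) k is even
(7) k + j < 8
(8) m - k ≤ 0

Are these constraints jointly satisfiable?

Constraints 2, 4, 5, and 8 give j < m, m ≤ k, k < n, n < j. Chaining: j < m ≤ k < n < j, which forces j < j — impossible.

Unsatisfiable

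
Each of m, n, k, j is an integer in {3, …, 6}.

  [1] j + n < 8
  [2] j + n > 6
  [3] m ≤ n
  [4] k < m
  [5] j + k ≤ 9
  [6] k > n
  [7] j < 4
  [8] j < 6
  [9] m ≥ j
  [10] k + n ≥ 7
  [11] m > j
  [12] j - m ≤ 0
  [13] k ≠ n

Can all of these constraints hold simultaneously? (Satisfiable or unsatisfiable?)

Constraints 3, 4, and 6 give k < m, m ≤ n, n < k. Chaining: k < m ≤ n < k, which forces k < k — impossible.

Unsatisfiable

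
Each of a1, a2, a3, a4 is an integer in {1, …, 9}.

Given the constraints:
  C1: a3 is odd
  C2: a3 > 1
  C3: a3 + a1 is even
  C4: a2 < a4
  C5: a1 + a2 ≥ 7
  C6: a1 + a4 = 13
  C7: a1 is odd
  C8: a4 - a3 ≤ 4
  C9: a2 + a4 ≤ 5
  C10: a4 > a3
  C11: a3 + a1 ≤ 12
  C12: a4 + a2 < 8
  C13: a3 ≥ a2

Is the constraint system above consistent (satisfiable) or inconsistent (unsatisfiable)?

Try a1 = 9, a2 = 1, a3 = 3, a4 = 4.
Check constraint 5: a1 + a2 = 10; constraint 6: a1 + a4 = 13; constraint 8: a4 - a3 = 1. The remaining constraints are straightforward to verify.

Satisfiable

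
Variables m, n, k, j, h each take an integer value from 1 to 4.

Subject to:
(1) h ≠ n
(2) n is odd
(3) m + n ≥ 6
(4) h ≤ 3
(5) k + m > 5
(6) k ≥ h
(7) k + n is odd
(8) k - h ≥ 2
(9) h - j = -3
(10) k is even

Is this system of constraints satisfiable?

Satisfiable

The assignment m = 3, n = 3, k = 4, j = 4, h = 1 works:
  constraint 3 holds since m + n = 6.
  constraint 5 holds since k + m = 7.
  constraint 8 holds since k - h = 3.
The rest check out directly.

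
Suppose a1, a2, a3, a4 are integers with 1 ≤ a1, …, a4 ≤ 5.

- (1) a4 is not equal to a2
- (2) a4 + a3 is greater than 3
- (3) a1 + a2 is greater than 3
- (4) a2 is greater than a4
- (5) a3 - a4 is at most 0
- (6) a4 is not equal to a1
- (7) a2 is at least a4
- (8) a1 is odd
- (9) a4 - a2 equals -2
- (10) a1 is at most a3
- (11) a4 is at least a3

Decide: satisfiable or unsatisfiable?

Satisfiable

Setting (a1, a2, a3, a4) = (1, 5, 2, 3) satisfies everything: constraint 2: a4 + a3 = 5; constraint 3: a1 + a2 = 6, and the others follow.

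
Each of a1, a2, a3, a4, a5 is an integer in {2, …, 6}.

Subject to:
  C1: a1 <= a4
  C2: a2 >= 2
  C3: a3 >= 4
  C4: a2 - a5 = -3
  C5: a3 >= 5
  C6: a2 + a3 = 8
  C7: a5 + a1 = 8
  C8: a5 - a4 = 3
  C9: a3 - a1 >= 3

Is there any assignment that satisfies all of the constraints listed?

Try a1 = 2, a2 = 3, a3 = 5, a4 = 3, a5 = 6.
Check constraint 4: a2 - a5 = -3; constraint 6: a2 + a3 = 8; constraint 7: a5 + a1 = 8. The remaining constraints are straightforward to verify.

Satisfiable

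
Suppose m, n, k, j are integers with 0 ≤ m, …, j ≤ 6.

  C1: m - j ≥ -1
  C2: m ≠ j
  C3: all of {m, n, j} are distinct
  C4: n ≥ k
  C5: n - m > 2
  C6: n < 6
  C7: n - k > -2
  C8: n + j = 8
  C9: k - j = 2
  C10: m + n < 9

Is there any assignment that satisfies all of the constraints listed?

Satisfiable

Setting (m, n, k, j) = (2, 5, 5, 3) satisfies everything: constraint 1: m - j = -1; constraint 5: n - m = 3, and the others follow.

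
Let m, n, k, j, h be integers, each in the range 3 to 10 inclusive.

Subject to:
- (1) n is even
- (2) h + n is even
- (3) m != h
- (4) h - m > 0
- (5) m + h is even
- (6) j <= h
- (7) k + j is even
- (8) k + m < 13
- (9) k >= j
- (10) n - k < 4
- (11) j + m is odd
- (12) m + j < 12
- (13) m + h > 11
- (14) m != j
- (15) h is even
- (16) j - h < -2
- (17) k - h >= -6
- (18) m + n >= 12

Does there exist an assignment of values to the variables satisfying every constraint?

Satisfiable

Setting (m, n, k, j, h) = (6, 6, 5, 5, 8) satisfies everything: constraint 4: h - m = 2; constraint 8: k + m = 11, and the others follow.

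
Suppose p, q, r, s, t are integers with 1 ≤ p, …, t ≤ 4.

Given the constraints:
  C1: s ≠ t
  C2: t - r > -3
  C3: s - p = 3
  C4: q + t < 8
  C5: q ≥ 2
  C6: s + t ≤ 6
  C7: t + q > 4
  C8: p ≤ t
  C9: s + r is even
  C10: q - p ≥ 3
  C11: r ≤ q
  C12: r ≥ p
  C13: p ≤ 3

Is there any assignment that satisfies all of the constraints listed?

Satisfiable

The assignment p = 1, q = 4, r = 4, s = 4, t = 2 works:
  constraint 2 holds since t - r = -2.
  constraint 3 holds since s - p = 3.
  constraint 4 holds since q + t = 6.
The rest check out directly.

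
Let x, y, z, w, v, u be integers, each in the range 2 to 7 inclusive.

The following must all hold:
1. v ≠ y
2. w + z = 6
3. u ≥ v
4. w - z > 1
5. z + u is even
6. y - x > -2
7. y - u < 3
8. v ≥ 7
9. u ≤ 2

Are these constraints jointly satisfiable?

Unsatisfiable

From constraints 3 and 8: u ≥ v and v ≥ 7, so u ≥ 7. From constraint 9: u ≤ 2. But 2 < 7, so no value of u works.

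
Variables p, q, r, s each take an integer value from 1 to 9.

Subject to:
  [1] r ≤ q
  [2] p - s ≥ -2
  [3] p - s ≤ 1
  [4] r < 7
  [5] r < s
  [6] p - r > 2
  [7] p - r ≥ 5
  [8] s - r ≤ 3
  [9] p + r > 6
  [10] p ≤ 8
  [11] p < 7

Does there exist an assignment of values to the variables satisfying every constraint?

Unsatisfiable

Constraints 3, 7, and 8 give s − p ≥ -1, p − r ≥ 5, r − s ≥ -3.
Adding all 3 inequalities: the left sides telescope to 0, and the right sides sum to (-1) + 5 + (-3) = 1. So 0 ≥ 1, which is false.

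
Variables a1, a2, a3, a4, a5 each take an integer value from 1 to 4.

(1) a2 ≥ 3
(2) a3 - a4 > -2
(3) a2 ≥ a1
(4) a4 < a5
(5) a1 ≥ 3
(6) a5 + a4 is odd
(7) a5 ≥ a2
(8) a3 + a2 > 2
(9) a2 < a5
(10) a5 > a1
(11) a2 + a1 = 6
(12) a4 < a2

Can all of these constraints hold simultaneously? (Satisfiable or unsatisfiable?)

Try a1 = 3, a2 = 3, a3 = 2, a4 = 1, a5 = 4.
Check constraint 2: a3 - a4 = 1; constraint 8: a3 + a2 = 5. The remaining constraints are straightforward to verify.

Satisfiable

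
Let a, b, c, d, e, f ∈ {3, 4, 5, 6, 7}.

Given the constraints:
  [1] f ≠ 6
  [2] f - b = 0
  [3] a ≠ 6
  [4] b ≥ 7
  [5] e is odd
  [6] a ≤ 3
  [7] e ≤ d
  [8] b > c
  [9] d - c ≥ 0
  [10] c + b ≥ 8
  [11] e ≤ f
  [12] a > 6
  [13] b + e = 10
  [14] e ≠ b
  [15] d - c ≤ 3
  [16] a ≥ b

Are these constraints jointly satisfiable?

Unsatisfiable

From constraint 4: b ≥ 7. From constraints 6 and 16: b ≤ a and a ≤ 3, so b ≤ 3. But 3 < 7, so no value of b works.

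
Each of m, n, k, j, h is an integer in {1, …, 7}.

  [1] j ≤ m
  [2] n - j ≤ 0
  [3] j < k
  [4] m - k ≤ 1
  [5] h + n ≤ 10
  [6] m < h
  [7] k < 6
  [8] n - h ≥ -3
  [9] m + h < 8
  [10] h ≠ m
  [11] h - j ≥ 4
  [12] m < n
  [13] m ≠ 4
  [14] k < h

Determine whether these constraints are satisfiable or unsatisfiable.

Unsatisfiable

Constraints 2, 8, and 11 give h − j ≥ 4, j − n ≥ 0, n − h ≥ -3.
Adding all 3 inequalities: the left sides telescope to 0, and the right sides sum to 4 + 0 + (-3) = 1. So 0 ≥ 1, which is false.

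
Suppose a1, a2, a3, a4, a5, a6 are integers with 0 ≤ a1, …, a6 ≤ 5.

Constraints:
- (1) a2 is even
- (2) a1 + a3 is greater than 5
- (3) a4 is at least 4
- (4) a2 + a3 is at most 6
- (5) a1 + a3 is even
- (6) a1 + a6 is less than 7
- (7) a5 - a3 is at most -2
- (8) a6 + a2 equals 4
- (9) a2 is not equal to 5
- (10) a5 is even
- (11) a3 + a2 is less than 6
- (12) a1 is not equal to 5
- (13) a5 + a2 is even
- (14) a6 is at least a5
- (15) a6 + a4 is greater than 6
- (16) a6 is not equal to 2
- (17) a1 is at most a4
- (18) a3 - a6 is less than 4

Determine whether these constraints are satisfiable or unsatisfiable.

Satisfiable

One satisfying assignment is a1 = 1, a2 = 0, a3 = 5, a4 = 4, a5 = 2, a6 = 4.
For the less obvious constraints — constraint 2: a1 + a3 = 6; constraint 4: a2 + a3 = 5; constraint 6: a1 + a6 = 5 — and the others hold by inspection.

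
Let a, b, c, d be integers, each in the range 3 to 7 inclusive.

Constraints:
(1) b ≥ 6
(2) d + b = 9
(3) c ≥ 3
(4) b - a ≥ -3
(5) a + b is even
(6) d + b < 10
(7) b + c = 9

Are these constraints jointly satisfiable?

Take a = 6, b = 6, c = 3, d = 3. Then constraint 2: d + b = 9; constraint 4: b - a = 0; constraint 6: d + b = 9, and every other listed constraint is also met.

Satisfiable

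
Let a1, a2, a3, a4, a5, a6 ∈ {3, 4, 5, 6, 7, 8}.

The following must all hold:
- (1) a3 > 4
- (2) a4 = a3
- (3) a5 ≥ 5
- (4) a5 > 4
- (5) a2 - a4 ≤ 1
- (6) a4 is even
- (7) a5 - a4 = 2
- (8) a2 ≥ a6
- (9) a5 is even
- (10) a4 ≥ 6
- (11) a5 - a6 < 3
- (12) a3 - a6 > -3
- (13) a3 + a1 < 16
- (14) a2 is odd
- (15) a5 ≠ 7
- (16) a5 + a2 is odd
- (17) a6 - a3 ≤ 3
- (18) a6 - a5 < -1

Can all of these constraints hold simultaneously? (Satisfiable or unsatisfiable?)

Try a1 = 8, a2 = 7, a3 = 6, a4 = 6, a5 = 8, a6 = 6.
Check constraint 5: a2 - a4 = 1; constraint 7: a5 - a4 = 2; constraint 11: a5 - a6 = 2. The remaining constraints are straightforward to verify.

Satisfiable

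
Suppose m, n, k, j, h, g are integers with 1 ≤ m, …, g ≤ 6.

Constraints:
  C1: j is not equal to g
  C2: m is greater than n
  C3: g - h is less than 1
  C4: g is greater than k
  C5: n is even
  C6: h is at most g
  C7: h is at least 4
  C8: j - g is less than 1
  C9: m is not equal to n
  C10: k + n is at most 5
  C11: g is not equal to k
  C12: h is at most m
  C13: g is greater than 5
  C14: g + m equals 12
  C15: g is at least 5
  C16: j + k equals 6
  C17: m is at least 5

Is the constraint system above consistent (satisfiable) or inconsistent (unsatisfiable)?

Take m = 6, n = 2, k = 1, j = 5, h = 6, g = 6. Then constraint 3: g - h = 0; constraint 8: j - g = -1, and every other listed constraint is also met.

Satisfiable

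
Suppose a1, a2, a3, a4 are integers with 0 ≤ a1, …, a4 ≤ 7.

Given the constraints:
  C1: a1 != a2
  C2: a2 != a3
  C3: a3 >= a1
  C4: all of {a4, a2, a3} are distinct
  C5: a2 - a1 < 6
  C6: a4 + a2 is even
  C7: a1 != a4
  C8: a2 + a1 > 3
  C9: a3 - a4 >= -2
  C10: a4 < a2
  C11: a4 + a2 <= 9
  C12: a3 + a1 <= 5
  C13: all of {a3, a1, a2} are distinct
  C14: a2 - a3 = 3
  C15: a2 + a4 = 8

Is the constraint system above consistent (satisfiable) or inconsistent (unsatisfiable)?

Take a1 = 0, a2 = 5, a3 = 2, a4 = 3. Then constraint 5: a2 - a1 = 5; constraint 8: a2 + a1 = 5; constraint 9: a3 - a4 = -1, and every other listed constraint is also met.

Satisfiable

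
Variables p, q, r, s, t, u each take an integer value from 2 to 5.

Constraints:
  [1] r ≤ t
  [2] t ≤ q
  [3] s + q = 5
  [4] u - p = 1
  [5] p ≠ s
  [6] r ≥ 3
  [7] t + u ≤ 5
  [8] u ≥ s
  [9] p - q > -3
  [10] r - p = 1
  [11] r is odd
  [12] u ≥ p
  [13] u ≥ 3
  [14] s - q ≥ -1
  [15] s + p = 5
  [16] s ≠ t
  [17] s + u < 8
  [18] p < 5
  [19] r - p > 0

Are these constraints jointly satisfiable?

From constraints 1 and 6: t ≥ r ≥ 3. From constraint 13: u ≥ 3. Hence t + u ≥ 6. But constraint 7 requires t + u ≤ 5, and 5 < 6. Contradiction.

Unsatisfiable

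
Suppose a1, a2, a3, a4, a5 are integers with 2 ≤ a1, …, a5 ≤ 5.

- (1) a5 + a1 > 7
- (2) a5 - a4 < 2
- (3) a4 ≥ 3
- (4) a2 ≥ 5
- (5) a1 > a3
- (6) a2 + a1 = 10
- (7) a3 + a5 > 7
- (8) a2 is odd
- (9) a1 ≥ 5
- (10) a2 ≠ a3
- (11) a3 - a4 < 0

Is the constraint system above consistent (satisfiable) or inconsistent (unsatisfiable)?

Take a1 = 5, a2 = 5, a3 = 3, a4 = 5, a5 = 5. Then constraint 1: a5 + a1 = 10; constraint 2: a5 - a4 = 0; constraint 6: a2 + a1 = 10, and every other listed constraint is also met.

Satisfiable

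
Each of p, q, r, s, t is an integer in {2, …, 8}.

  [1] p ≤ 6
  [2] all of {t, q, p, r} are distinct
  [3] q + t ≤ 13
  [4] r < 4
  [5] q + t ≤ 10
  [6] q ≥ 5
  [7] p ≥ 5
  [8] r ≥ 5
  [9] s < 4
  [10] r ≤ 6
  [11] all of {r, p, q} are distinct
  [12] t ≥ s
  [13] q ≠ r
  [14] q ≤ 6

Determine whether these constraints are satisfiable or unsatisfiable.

Constraints 1, 6, 7, 8, 10, and 14 confine each of r, p, q to the 2 values {5, 6}.
Constraint 11 requires all 3 of them to be distinct, but only 2 values are available — impossible by the pigeonhole principle.

Unsatisfiable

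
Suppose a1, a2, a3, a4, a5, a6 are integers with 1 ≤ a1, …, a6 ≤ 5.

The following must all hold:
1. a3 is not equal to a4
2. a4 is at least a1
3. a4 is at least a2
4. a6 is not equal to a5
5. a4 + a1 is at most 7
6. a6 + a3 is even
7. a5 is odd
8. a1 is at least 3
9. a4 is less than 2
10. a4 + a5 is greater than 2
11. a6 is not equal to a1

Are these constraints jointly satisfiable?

From constraints 2 and 8: a4 ≥ a1 and a1 ≥ 3, so a4 ≥ 3. From constraint 9: a4 ≤ 1. But 1 < 3, so no value of a4 works.

Unsatisfiable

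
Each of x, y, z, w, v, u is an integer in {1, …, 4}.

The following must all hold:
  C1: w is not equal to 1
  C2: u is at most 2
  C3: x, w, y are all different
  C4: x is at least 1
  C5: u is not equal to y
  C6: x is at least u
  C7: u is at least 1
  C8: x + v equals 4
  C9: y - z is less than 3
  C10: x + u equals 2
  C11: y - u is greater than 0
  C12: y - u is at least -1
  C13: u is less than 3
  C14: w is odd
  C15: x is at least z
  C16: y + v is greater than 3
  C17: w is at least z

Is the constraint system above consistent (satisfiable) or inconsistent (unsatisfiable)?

One satisfying assignment is x = 1, y = 2, z = 1, w = 3, v = 3, u = 1.
For the less obvious constraints — constraint 8: x + v = 4; constraint 9: y - z = 1; constraint 10: x + u = 2 — and the others hold by inspection.

Satisfiable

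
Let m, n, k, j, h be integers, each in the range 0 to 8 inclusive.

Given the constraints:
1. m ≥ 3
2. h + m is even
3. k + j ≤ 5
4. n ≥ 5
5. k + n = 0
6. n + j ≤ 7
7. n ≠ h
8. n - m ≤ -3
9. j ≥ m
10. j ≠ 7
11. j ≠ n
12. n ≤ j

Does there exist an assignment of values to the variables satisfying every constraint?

From constraint 4: n ≥ 5. From constraints 1 and 9: j ≥ m ≥ 3. Hence n + j ≥ 8. But constraint 6 requires n + j ≤ 7, and 7 < 8. Contradiction.

Unsatisfiable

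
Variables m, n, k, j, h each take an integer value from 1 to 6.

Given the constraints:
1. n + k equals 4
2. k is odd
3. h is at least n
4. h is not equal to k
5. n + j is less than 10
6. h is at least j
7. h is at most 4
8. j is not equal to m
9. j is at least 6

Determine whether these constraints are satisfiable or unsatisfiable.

Unsatisfiable

From constraints 6 and 9: h ≥ j and j ≥ 6, so h ≥ 6. From constraint 7: h ≤ 4. But 4 < 6, so no value of h works.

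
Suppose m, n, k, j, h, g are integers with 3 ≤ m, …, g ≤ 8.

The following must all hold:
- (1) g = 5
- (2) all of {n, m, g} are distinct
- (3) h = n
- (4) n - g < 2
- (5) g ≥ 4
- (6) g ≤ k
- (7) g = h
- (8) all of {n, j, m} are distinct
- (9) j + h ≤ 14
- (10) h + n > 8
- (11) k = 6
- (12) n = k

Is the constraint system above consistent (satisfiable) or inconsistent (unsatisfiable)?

Unsatisfiable

Constraint 1 fixes g = 5 and constraint 11 fixes k = 6. Constraints 3, 7, and 12 give g = h = n = k, so g = k. But 5 ≠ 6 — contradiction.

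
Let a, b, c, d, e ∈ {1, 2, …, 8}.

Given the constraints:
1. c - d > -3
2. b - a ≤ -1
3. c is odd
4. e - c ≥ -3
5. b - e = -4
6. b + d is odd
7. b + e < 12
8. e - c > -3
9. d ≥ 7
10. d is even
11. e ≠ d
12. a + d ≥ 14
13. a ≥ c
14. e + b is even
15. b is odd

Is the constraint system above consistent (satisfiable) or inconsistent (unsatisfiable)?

Satisfiable

One satisfying assignment is a = 7, b = 3, c = 7, d = 8, e = 7.
For the less obvious constraints — constraint 1: c - d = -1; constraint 2: b - a = -4 — and the others hold by inspection.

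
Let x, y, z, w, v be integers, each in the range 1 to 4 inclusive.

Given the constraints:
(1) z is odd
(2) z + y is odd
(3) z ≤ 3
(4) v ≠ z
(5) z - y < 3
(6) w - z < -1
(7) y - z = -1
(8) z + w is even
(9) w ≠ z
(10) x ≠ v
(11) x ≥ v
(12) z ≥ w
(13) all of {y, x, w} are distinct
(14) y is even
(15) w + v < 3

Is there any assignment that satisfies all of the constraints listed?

One satisfying assignment is x = 4, y = 2, z = 3, w = 1, v = 1.
For the less obvious constraints — constraint 5: z - y = 1; constraint 6: w - z = -2; constraint 7: y - z = -1 — and the others hold by inspection.

Satisfiable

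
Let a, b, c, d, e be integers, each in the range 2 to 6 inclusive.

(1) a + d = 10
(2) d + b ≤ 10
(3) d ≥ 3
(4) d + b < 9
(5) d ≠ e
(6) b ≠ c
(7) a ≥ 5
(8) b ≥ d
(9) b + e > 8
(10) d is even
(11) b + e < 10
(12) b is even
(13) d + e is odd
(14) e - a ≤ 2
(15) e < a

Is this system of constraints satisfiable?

Take a = 6, b = 4, c = 5, d = 4, e = 5. Then constraint 1: a + d = 10; constraint 2: d + b = 8; constraint 4: d + b = 8, and every other listed constraint is also met.

Satisfiable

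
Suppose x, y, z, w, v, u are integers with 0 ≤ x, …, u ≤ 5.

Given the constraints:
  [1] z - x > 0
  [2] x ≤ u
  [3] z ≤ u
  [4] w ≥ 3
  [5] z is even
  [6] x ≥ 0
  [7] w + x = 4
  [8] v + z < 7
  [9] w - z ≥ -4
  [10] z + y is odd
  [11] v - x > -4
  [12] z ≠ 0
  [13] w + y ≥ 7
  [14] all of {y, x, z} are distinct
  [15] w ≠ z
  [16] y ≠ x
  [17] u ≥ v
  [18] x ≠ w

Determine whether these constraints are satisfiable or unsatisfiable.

Setting (x, y, z, w, v, u) = (1, 5, 4, 3, 0, 5) satisfies everything: constraint 1: z - x = 3; constraint 7: w + x = 4, and the others follow.

Satisfiable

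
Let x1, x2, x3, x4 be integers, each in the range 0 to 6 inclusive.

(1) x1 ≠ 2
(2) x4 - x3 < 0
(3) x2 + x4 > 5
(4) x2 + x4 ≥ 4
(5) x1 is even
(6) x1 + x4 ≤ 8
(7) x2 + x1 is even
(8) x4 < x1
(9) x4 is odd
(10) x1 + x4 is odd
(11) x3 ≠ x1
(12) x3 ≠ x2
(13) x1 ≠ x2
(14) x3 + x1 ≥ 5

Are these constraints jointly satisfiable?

One satisfying assignment is x1 = 4, x2 = 6, x3 = 3, x4 = 1.
For the less obvious constraints — constraint 2: x4 - x3 = -2; constraint 3: x2 + x4 = 7; constraint 4: x2 + x4 = 7 — and the others hold by inspection.

Satisfiable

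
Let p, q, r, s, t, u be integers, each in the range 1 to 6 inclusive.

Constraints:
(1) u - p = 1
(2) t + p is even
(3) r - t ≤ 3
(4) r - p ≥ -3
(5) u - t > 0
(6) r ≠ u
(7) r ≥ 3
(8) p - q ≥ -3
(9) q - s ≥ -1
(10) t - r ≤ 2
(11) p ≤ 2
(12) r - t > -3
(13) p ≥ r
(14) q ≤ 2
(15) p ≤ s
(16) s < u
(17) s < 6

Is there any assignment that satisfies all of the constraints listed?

From constraints 7 and 13: p ≥ r and r ≥ 3, so p ≥ 3. From constraint 11: p ≤ 2. But 2 < 3, so no value of p works.

Unsatisfiable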